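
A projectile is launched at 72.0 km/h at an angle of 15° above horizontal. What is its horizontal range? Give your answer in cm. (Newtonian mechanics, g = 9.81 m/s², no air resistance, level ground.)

v₀ = 72.0 km/h × 0.2777777777777778 = 20.0 m/s
R = v₀² × sin(2θ) / g = 20.0² × sin(2 × 15°) / 9.81 = 400.0 × 0.5 / 9.81 = 20.3874 m
R = 20.3874 m / 0.01 = 2039 cm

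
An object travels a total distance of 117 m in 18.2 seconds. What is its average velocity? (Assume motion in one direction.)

v_avg = Δd / Δt = 117 / 18.2 = 6.43 m/s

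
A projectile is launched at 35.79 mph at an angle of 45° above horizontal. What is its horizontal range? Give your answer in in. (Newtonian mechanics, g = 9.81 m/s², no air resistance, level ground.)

v₀ = 35.79 mph × 0.44704 = 15.9996 m/s
R = v₀² × sin(2θ) / g = 15.9996² × sin(2 × 45°) / 9.81 = 255.987 × 1.0 / 9.81 = 26.0945 m
R = 26.0945 m / 0.0254 = 1027 in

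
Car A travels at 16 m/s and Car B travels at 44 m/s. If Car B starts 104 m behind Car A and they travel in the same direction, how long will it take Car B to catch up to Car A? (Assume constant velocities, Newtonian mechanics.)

Relative speed: v_rel = 44 - 16 = 28 m/s
Time to catch: t = d₀/v_rel = 104/28 = 3.71 s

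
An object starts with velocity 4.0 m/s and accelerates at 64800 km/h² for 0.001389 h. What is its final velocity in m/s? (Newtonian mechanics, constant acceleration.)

a = 64800 km/h² × 7.716049382716049e-05 = 5.0 m/s²
t = 0.001389 h × 3600.0 = 5.0004 s
v = v₀ + a × t = 4.0 + 5.0 × 5.0004 = 29.0 m/s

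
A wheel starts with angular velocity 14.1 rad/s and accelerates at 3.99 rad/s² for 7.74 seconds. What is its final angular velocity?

ω = ω₀ + αt = 14.1 + 3.99 × 7.74 = 44.98 rad/s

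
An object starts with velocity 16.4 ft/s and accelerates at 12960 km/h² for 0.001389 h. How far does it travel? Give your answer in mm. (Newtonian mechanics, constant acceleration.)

v₀ = 16.4 ft/s × 0.3048 = 4.99872 m/s
a = 12960 km/h² × 7.716049382716049e-05 = 1.0 m/s²
t = 0.001389 h × 3600.0 = 5.0004 s
d = v₀ × t + ½ × a × t² = 4.99872 × 5.0004 + 0.5 × 1.0 × 5.0004² = 37.4976 m
d = 37.4976 m / 0.001 = 37500 mm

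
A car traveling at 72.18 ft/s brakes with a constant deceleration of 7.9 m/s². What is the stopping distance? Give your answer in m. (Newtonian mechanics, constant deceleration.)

v₀ = 72.18 ft/s × 0.3048 = 22.0005 m/s
d = v₀² / (2a) = 22.0005² / (2 × 7.9) = 484.022 / 15.8 = 30.63 m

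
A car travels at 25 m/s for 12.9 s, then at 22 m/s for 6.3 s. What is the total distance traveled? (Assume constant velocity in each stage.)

d₁ = v₁t₁ = 25 × 12.9 = 322.5 m
d₂ = v₂t₂ = 22 × 6.3 = 138.6 m
d_total = 322.5 + 138.6 = 461.1 m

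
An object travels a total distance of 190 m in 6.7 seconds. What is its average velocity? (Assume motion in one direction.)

v_avg = Δd / Δt = 190 / 6.7 = 28.36 m/s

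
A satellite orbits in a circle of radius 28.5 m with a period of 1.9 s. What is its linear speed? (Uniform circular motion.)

v = 2πr/T = 2π×28.5/1.9 = 94.25 m/s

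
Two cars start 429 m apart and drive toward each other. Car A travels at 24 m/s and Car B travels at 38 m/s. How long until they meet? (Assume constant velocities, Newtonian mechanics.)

Combined speed: v_combined = 24 + 38 = 62 m/s
Time to meet: t = d/v_combined = 429/62 = 6.92 s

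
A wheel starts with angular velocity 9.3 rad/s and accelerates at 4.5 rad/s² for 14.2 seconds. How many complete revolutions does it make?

θ = ω₀t + ½αt² = 9.3×14.2 + ½×4.5×14.2² = 585.75 rad
Total revolutions = θ/(2π) = 585.75/(2π) = 93.23
Complete revolutions = ⌊93.23⌋ = 93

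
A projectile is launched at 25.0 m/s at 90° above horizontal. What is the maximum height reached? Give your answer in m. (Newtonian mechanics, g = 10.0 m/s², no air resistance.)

H = v₀² × sin²(θ) / (2g) = 25.0² × sin(90°)² / (2 × 10.0) = 625.0 × 1.0 / 20.0 = 31.25 m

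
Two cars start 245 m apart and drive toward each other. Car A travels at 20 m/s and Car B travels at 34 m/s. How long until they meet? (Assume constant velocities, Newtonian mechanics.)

Combined speed: v_combined = 20 + 34 = 54 m/s
Time to meet: t = d/v_combined = 245/54 = 4.54 s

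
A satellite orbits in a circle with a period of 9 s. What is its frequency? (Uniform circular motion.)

f = 1/T = 1/9 = 0.1111 Hz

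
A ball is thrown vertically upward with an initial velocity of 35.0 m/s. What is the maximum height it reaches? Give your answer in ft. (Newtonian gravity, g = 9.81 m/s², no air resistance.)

h_max = v₀² / (2g) = 35.0² / (2 × 9.81) = 1225.0 / 19.62 = 62.4363 m
h_max = 62.4363 m / 0.3048 = 204.8 ft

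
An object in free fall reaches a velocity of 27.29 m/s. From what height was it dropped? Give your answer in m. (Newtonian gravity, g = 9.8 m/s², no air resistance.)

h = v² / (2g) = 27.29² / (2 × 9.8) = 38.0 m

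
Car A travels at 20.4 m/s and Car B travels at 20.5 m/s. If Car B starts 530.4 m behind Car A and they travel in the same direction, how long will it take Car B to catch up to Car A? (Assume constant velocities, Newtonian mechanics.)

Relative speed: v_rel = 20.5 - 20.4 = 0.1 m/s
Time to catch: t = d₀/v_rel = 530.4/0.1 = 5304.0 s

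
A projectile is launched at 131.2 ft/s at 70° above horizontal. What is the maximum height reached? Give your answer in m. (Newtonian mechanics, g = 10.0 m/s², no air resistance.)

v₀ = 131.2 ft/s × 0.3048 = 39.9898 m/s
H = v₀² × sin²(θ) / (2g) = 39.9898² × sin(70°)² / (2 × 10.0) = 1599.18 × 0.883022 / 20.0 = 70.61 m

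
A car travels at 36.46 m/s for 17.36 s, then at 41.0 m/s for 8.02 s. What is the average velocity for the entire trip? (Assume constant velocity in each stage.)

d₁ = v₁t₁ = 36.46 × 17.36 = 632.9456 m
d₂ = v₂t₂ = 41.0 × 8.02 = 328.82 m
d_total = 961.7656 m, t_total = 25.38 s
v_avg = d_total/t_total = 961.7656/25.38 = 37.89 m/s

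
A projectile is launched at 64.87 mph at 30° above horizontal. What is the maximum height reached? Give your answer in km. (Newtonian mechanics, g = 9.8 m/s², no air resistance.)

v₀ = 64.87 mph × 0.44704 = 28.9995 m/s
H = v₀² × sin²(θ) / (2g) = 28.9995² × sin(30°)² / (2 × 9.8) = 840.971 × 0.25 / 19.6 = 10.7267 m
H = 10.7267 m / 1000.0 = 0.01073 km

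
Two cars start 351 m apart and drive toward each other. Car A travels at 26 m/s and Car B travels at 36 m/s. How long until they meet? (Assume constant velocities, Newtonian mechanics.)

Combined speed: v_combined = 26 + 36 = 62 m/s
Time to meet: t = d/v_combined = 351/62 = 5.66 s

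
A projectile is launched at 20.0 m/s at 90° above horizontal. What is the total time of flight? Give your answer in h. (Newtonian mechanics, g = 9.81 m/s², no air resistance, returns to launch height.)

T = 2 × v₀ × sin(θ) / g = 2 × 20.0 × sin(90°) / 9.81 = 2 × 20.0 × 1.0 / 9.81 = 4.07747 s
T = 4.07747 s / 3600.0 = 0.001133 h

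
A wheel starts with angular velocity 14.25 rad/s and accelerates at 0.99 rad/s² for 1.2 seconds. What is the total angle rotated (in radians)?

θ = ω₀t + ½αt² = 14.25×1.2 + ½×0.99×1.2² = 17.81 rad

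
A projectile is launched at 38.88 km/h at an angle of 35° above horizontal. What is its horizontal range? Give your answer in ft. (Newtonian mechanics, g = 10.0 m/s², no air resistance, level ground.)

v₀ = 38.88 km/h × 0.2777777777777778 = 10.8 m/s
R = v₀² × sin(2θ) / g = 10.8² × sin(2 × 35°) / 10.0 = 116.64 × 0.939693 / 10.0 = 10.9606 m
R = 10.9606 m / 0.3048 = 35.96 ft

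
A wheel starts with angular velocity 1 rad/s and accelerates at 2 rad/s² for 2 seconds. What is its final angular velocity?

ω = ω₀ + αt = 1 + 2 × 2 = 5 rad/s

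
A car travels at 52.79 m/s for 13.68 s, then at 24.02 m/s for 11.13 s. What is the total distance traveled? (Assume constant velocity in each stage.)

d₁ = v₁t₁ = 52.79 × 13.68 = 722.1672 m
d₂ = v₂t₂ = 24.02 × 11.13 = 267.3426 m
d_total = 722.1672 + 267.3426 = 989.51 m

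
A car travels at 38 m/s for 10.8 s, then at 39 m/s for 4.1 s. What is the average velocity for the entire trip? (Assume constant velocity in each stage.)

d₁ = v₁t₁ = 38 × 10.8 = 410.4 m
d₂ = v₂t₂ = 39 × 4.1 = 159.9 m
d_total = 570.3 m, t_total = 14.9 s
v_avg = d_total/t_total = 570.3/14.9 = 38.28 m/s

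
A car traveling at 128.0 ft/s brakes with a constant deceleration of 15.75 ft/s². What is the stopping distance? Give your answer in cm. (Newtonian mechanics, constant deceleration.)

v₀ = 128.0 ft/s × 0.3048 = 39.0144 m/s
a = 15.75 ft/s² × 0.3048 = 4.8006 m/s²
d = v₀² / (2a) = 39.0144² / (2 × 4.8006) = 1522.12 / 9.6012 = 158.534 m
d = 158.534 m / 0.01 = 15850 cm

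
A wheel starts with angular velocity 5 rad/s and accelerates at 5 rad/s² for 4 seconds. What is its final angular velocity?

ω = ω₀ + αt = 5 + 5 × 4 = 25 rad/s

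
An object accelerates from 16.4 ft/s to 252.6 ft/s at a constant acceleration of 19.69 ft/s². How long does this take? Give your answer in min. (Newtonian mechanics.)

v₀ = 16.4 ft/s × 0.3048 = 4.99872 m/s
v = 252.6 ft/s × 0.3048 = 76.9925 m/s
a = 19.69 ft/s² × 0.3048 = 6.00151 m/s²
t = (v - v₀) / a = (76.9925 - 4.99872) / 6.00151 = 11.9959 s
t = 11.9959 s / 60.0 = 0.1999 min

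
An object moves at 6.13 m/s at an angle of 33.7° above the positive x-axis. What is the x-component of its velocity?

vₓ = v cos(θ) = 6.13 × cos(33.7°) = 5.1 m/s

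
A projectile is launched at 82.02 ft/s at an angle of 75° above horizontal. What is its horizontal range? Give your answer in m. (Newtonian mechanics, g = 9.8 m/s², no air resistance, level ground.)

v₀ = 82.02 ft/s × 0.3048 = 24.9997 m/s
R = v₀² × sin(2θ) / g = 24.9997² × sin(2 × 75°) / 9.8 = 624.985 × 0.5 / 9.8 = 31.89 m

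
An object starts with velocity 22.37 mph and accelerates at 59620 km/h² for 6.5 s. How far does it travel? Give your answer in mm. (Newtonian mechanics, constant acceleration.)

v₀ = 22.37 mph × 0.44704 = 10.0003 m/s
a = 59620 km/h² × 7.716049382716049e-05 = 4.60031 m/s²
d = v₀ × t + ½ × a × t² = 10.0003 × 6.5 + 0.5 × 4.60031 × 6.5² = 162.183 m
d = 162.183 m / 0.001 = 162200 mm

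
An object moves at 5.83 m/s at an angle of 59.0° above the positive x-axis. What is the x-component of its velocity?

vₓ = v cos(θ) = 5.83 × cos(59.0°) = 3.0 m/s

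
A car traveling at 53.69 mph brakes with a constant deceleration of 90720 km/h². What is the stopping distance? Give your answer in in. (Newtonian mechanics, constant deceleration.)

v₀ = 53.69 mph × 0.44704 = 24.0016 m/s
a = 90720 km/h² × 7.716049382716049e-05 = 7.0 m/s²
d = v₀² / (2a) = 24.0016² / (2 × 7.0) = 576.077 / 14.0 = 41.1484 m
d = 41.1484 m / 0.0254 = 1620 in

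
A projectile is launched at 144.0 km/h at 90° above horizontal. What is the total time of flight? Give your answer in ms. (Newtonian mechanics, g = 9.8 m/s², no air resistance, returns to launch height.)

v₀ = 144.0 km/h × 0.2777777777777778 = 40.0 m/s
T = 2 × v₀ × sin(θ) / g = 2 × 40.0 × sin(90°) / 9.8 = 2 × 40.0 × 1.0 / 9.8 = 8.16327 s
T = 8.16327 s / 0.001 = 8163 ms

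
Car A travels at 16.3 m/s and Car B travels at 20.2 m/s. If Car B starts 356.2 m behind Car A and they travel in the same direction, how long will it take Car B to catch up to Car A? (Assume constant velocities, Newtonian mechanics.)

Relative speed: v_rel = 20.2 - 16.3 = 3.9 m/s
Time to catch: t = d₀/v_rel = 356.2/3.9 = 91.33 s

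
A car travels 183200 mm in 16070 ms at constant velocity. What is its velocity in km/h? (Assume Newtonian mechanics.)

d = 183200 mm × 0.001 = 183.2 m
t = 16070 ms × 0.001 = 16.07 s
v = d / t = 183.2 / 16.07 = 11.4001 m/s
v = 11.4001 m/s / 0.2777777777777778 = 41.04 km/h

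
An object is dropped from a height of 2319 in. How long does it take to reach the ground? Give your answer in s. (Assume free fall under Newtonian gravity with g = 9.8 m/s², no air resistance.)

h = 2319 in × 0.0254 = 58.9026 m
t = √(2h/g) = √(2 × 58.9026 / 9.8) = 3.467 s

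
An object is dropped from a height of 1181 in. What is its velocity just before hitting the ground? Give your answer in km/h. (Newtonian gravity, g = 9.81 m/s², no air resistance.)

h = 1181 in × 0.0254 = 29.9974 m
v = √(2gh) = √(2 × 9.81 × 29.9974) = 24.26 m/s
v = 24.26 m/s / 0.2777777777777778 = 87.34 km/h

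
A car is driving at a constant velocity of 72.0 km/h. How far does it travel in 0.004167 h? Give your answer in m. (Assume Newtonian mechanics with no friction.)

v = 72.0 km/h × 0.2777777777777778 = 20.0 m/s
t = 0.004167 h × 3600.0 = 15.0012 s
d = v × t = 20.0 × 15.0012 = 300.0 m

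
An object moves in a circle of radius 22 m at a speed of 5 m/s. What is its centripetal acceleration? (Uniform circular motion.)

a_c = v²/r = 5²/22 = 25/22 = 1.14 m/s²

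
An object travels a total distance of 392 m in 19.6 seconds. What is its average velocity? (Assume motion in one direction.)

v_avg = Δd / Δt = 392 / 19.6 = 20.0 m/s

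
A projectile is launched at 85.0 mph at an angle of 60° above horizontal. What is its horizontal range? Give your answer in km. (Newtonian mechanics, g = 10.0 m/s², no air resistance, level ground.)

v₀ = 85.0 mph × 0.44704 = 37.9984 m/s
R = v₀² × sin(2θ) / g = 37.9984² × sin(2 × 60°) / 10.0 = 1443.88 × 0.866025 / 10.0 = 125.044 m
R = 125.044 m / 1000.0 = 0.125 km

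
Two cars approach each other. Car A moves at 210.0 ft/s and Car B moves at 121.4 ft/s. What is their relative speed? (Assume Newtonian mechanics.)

v_rel = v_A + v_B = 210.0 + 121.4 = 331.4 ft/s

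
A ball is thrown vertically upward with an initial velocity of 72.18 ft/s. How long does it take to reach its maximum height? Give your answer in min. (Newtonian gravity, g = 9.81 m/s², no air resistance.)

v₀ = 72.18 ft/s × 0.3048 = 22.0005 m/s
t_up = v₀ / g = 22.0005 / 9.81 = 2.24266 s
t_up = 2.24266 s / 60.0 = 0.03738 min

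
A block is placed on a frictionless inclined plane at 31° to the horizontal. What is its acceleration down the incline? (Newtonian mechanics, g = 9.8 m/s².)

a = g sin(θ) = 9.8 × sin(31°) = 9.8 × 0.515 = 5.05 m/s²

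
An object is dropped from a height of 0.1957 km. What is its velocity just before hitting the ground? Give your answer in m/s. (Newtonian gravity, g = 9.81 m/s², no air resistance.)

h = 0.1957 km × 1000.0 = 195.7 m
v = √(2gh) = √(2 × 9.81 × 195.7) = 61.96 m/s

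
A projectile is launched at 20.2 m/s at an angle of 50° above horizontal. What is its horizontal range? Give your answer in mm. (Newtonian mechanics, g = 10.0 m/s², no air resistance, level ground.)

R = v₀² × sin(2θ) / g = 20.2² × sin(2 × 50°) / 10.0 = 408.04 × 0.984808 / 10.0 = 40.1841 m
R = 40.1841 m / 0.001 = 40180 mm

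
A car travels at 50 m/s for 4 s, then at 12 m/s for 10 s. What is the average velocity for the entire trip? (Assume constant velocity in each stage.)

d₁ = v₁t₁ = 50 × 4 = 200 m
d₂ = v₂t₂ = 12 × 10 = 120 m
d_total = 320 m, t_total = 14 s
v_avg = d_total/t_total = 320/14 = 22.86 m/s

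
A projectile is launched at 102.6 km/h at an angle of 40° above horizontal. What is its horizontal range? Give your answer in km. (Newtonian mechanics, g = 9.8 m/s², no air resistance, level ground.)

v₀ = 102.6 km/h × 0.2777777777777778 = 28.5 m/s
R = v₀² × sin(2θ) / g = 28.5² × sin(2 × 40°) / 9.8 = 812.25 × 0.984808 / 9.8 = 81.6235 m
R = 81.6235 m / 1000.0 = 0.08162 km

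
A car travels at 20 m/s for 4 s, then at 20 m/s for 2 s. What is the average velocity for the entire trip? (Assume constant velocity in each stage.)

d₁ = v₁t₁ = 20 × 4 = 80 m
d₂ = v₂t₂ = 20 × 2 = 40 m
d_total = 120 m, t_total = 6 s
v_avg = d_total/t_total = 120/6 = 20.0 m/s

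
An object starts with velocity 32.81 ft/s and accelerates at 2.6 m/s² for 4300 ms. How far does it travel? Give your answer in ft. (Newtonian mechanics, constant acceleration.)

v₀ = 32.81 ft/s × 0.3048 = 10.0005 m/s
t = 4300 ms × 0.001 = 4.3 s
d = v₀ × t + ½ × a × t² = 10.0005 × 4.3 + 0.5 × 2.6 × 4.3² = 67.0392 m
d = 67.0392 m / 0.3048 = 219.9 ft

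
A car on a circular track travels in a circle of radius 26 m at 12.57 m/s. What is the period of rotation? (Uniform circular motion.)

T = 2πr/v = 2π×26/12.57 = 13.0 s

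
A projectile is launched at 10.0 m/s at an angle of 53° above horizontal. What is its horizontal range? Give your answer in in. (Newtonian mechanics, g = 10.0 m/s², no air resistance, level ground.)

R = v₀² × sin(2θ) / g = 10.0² × sin(2 × 53°) / 10.0 = 100.0 × 0.961262 / 10.0 = 9.61262 m
R = 9.61262 m / 0.0254 = 378.4 in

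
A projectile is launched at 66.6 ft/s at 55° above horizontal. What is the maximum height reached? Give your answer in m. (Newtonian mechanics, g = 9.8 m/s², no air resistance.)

v₀ = 66.6 ft/s × 0.3048 = 20.2997 m/s
H = v₀² × sin²(θ) / (2g) = 20.2997² × sin(55°)² / (2 × 9.8) = 412.078 × 0.67101 / 19.6 = 14.11 m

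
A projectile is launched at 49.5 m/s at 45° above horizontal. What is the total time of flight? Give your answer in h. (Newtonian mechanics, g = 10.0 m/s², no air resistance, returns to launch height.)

T = 2 × v₀ × sin(θ) / g = 2 × 49.5 × sin(45°) / 10.0 = 2 × 49.5 × 0.707107 / 10.0 = 7.00036 s
T = 7.00036 s / 3600.0 = 0.001945 h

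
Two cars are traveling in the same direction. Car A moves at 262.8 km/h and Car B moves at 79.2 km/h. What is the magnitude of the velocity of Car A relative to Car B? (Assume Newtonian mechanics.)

v_rel = |v_A - v_B| = |262.8 - 79.2| = 183.6 km/h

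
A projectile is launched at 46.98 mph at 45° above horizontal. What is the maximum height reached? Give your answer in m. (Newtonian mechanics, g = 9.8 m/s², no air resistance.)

v₀ = 46.98 mph × 0.44704 = 21.0019 m/s
H = v₀² × sin²(θ) / (2g) = 21.0019² × sin(45°)² / (2 × 9.8) = 441.08 × 0.5 / 19.6 = 11.25 m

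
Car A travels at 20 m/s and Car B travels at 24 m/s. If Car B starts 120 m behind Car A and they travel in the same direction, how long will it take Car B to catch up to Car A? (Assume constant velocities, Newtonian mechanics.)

Relative speed: v_rel = 24 - 20 = 4 m/s
Time to catch: t = d₀/v_rel = 120/4 = 30.0 s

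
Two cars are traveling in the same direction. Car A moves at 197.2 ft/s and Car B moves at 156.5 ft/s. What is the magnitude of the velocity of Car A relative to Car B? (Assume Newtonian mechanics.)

v_rel = |v_A - v_B| = |197.2 - 156.5| = 40.7 ft/s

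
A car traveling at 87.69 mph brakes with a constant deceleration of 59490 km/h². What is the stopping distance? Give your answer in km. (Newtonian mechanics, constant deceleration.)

v₀ = 87.69 mph × 0.44704 = 39.2009 m/s
a = 59490 km/h² × 7.716049382716049e-05 = 4.59028 m/s²
d = v₀² / (2a) = 39.2009² / (2 × 4.59028) = 1536.71 / 9.18056 = 167.387 m
d = 167.387 m / 1000.0 = 0.1674 km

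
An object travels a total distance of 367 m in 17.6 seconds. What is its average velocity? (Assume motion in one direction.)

v_avg = Δd / Δt = 367 / 17.6 = 20.85 m/s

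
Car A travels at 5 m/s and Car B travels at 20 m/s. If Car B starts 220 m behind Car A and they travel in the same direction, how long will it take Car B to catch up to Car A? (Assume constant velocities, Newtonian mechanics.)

Relative speed: v_rel = 20 - 5 = 15 m/s
Time to catch: t = d₀/v_rel = 220/15 = 14.67 s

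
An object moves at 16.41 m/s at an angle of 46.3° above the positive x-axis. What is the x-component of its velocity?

vₓ = v cos(θ) = 16.41 × cos(46.3°) = 11.34 m/s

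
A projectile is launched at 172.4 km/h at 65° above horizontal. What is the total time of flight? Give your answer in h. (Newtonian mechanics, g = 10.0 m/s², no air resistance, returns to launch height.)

v₀ = 172.4 km/h × 0.2777777777777778 = 47.8889 m/s
T = 2 × v₀ × sin(θ) / g = 2 × 47.8889 × sin(65°) / 10.0 = 2 × 47.8889 × 0.906308 / 10.0 = 8.68042 s
T = 8.68042 s / 3600.0 = 0.002411 h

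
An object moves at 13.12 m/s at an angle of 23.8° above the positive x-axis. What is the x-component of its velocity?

vₓ = v cos(θ) = 13.12 × cos(23.8°) = 12.0 m/s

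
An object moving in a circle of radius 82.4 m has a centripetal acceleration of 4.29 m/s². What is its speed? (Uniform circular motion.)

v = √(a_c × r) = √(4.29 × 82.4) = 18.8 m/s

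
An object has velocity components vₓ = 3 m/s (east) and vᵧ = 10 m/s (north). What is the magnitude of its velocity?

|v| = √(vₓ² + vᵧ²) = √(3² + 10²) = √(109) = 10.44 m/s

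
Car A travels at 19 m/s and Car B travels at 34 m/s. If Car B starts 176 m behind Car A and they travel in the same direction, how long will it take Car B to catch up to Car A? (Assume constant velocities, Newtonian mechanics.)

Relative speed: v_rel = 34 - 19 = 15 m/s
Time to catch: t = d₀/v_rel = 176/15 = 11.73 s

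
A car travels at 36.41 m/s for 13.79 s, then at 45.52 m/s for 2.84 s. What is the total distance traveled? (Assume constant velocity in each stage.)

d₁ = v₁t₁ = 36.41 × 13.79 = 502.0939 m
d₂ = v₂t₂ = 45.52 × 2.84 = 129.2768 m
d_total = 502.0939 + 129.2768 = 631.37 m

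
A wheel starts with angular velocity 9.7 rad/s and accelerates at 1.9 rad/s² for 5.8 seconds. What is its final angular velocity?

ω = ω₀ + αt = 9.7 + 1.9 × 5.8 = 20.72 rad/s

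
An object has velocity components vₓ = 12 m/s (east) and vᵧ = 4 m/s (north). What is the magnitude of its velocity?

|v| = √(vₓ² + vᵧ²) = √(12² + 4²) = √(160) = 12.65 m/s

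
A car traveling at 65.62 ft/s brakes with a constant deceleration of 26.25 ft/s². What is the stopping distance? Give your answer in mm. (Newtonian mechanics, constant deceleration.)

v₀ = 65.62 ft/s × 0.3048 = 20.001 m/s
a = 26.25 ft/s² × 0.3048 = 8.001 m/s²
d = v₀² / (2a) = 20.001² / (2 × 8.001) = 400.04 / 16.002 = 24.9994 m
d = 24.9994 m / 0.001 = 25000 mm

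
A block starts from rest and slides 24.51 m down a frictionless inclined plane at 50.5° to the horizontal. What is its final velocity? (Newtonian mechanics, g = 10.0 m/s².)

a = g sin(θ) = 10.0 × sin(50.5°) = 7.7162 m/s²
v = √(2ad) = √(2 × 7.7162 × 24.51) = 19.45 m/s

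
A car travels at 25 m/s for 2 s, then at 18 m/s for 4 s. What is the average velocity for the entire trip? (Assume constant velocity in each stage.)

d₁ = v₁t₁ = 25 × 2 = 50 m
d₂ = v₂t₂ = 18 × 4 = 72 m
d_total = 122 m, t_total = 6 s
v_avg = d_total/t_total = 122/6 = 20.33 m/s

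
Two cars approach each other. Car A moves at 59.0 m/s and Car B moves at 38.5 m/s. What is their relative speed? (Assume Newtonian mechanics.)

v_rel = v_A + v_B = 59.0 + 38.5 = 97.5 m/s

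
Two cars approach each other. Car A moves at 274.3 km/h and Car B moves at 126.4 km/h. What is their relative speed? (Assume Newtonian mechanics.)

v_rel = v_A + v_B = 274.3 + 126.4 = 400.7 km/h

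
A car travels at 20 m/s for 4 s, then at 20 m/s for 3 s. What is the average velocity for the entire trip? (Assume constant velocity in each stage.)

d₁ = v₁t₁ = 20 × 4 = 80 m
d₂ = v₂t₂ = 20 × 3 = 60 m
d_total = 140 m, t_total = 7 s
v_avg = d_total/t_total = 140/7 = 20.0 m/s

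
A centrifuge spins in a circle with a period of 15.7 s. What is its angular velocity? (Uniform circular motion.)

ω = 2π/T = 2π/15.7 = 0.4002 rad/s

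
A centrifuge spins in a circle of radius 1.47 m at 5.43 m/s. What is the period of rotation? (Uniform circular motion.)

T = 2πr/v = 2π×1.47/5.43 = 1.7 s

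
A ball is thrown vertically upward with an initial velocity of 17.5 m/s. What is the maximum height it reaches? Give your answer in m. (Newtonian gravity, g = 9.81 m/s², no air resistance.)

h_max = v₀² / (2g) = 17.5² / (2 × 9.81) = 306.25 / 19.62 = 15.61 m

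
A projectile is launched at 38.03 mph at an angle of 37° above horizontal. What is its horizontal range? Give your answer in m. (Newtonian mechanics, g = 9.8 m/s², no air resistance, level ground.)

v₀ = 38.03 mph × 0.44704 = 17.0009 m/s
R = v₀² × sin(2θ) / g = 17.0009² × sin(2 × 37°) / 9.8 = 289.031 × 0.961262 / 9.8 = 28.35 m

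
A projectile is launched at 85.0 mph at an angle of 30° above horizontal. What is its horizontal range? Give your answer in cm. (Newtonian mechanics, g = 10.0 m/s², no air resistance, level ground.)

v₀ = 85.0 mph × 0.44704 = 37.9984 m/s
R = v₀² × sin(2θ) / g = 37.9984² × sin(2 × 30°) / 10.0 = 1443.88 × 0.866025 / 10.0 = 125.044 m
R = 125.044 m / 0.01 = 12500 cm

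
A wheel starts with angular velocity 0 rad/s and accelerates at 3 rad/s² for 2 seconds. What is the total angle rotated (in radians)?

θ = ω₀t + ½αt² = 0×2 + ½×3×2² = 6.0 rad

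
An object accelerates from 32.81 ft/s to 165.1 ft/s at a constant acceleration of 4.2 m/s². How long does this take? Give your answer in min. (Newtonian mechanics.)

v₀ = 32.81 ft/s × 0.3048 = 10.0005 m/s
v = 165.1 ft/s × 0.3048 = 50.3225 m/s
t = (v - v₀) / a = (50.3225 - 10.0005) / 4.2 = 9.60048 s
t = 9.60048 s / 60.0 = 0.16 min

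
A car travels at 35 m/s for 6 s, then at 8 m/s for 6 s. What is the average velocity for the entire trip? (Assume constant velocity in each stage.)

d₁ = v₁t₁ = 35 × 6 = 210 m
d₂ = v₂t₂ = 8 × 6 = 48 m
d_total = 258 m, t_total = 12 s
v_avg = d_total/t_total = 258/12 = 21.5 m/s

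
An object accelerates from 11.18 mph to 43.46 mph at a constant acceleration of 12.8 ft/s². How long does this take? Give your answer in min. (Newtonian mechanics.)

v₀ = 11.18 mph × 0.44704 = 4.99791 m/s
v = 43.46 mph × 0.44704 = 19.4284 m/s
a = 12.8 ft/s² × 0.3048 = 3.90144 m/s²
t = (v - v₀) / a = (19.4284 - 4.99791) / 3.90144 = 3.69876 s
t = 3.69876 s / 60.0 = 0.06165 min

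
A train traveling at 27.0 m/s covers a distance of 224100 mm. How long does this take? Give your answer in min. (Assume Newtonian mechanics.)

d = 224100 mm × 0.001 = 224.1 m
t = d / v = 224.1 / 27.0 = 8.3 s
t = 8.3 s / 60.0 = 0.1383 min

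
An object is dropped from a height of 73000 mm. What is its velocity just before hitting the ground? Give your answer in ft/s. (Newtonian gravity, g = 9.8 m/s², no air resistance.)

h = 73000 mm × 0.001 = 73.0 m
v = √(2gh) = √(2 × 9.8 × 73.0) = 37.8259 m/s
v = 37.8259 m/s / 0.3048 = 124.1 ft/s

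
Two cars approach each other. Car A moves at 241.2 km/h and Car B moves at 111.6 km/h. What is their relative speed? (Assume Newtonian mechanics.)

v_rel = v_A + v_B = 241.2 + 111.6 = 352.8 km/h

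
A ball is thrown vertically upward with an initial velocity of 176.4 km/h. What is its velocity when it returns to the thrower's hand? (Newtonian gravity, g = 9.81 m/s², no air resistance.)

By conservation of energy (no air resistance), the ball returns to the throw height with the same speed as launch, but directed downward.
|v_ground| = v₀ = 176.4 km/h
v_ground = 176.4 km/h (downward)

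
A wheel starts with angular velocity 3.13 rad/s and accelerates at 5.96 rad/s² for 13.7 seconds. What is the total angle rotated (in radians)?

θ = ω₀t + ½αt² = 3.13×13.7 + ½×5.96×13.7² = 602.2 rad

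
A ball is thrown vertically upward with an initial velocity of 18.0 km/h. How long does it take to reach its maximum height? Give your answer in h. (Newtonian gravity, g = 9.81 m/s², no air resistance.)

v₀ = 18.0 km/h × 0.2777777777777778 = 5.0 m/s
t_up = v₀ / g = 5.0 / 9.81 = 0.509684 s
t_up = 0.509684 s / 3600.0 = 0.0001416 h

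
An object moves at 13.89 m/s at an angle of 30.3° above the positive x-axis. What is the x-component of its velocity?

vₓ = v cos(θ) = 13.89 × cos(30.3°) = 11.99 m/s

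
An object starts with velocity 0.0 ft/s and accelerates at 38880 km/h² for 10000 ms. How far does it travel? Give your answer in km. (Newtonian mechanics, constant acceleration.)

v₀ = 0.0 ft/s × 0.3048 = 0.0 m/s
a = 38880 km/h² × 7.716049382716049e-05 = 3.0 m/s²
t = 10000 ms × 0.001 = 10.0 s
d = v₀ × t + ½ × a × t² = 0.0 × 10.0 + 0.5 × 3.0 × 10.0² = 150.0 m
d = 150.0 m / 1000.0 = 0.15 km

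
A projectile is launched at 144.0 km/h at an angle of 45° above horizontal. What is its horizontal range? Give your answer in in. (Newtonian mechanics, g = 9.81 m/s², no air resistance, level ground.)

v₀ = 144.0 km/h × 0.2777777777777778 = 40.0 m/s
R = v₀² × sin(2θ) / g = 40.0² × sin(2 × 45°) / 9.81 = 1600.0 × 1.0 / 9.81 = 163.099 m
R = 163.099 m / 0.0254 = 6421 in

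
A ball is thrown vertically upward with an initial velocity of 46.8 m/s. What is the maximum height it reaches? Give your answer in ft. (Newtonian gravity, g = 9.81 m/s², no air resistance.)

h_max = v₀² / (2g) = 46.8² / (2 × 9.81) = 2190.24 / 19.62 = 111.63303 m
h_max = 111.63303 m / 0.3048 = 366.3 ft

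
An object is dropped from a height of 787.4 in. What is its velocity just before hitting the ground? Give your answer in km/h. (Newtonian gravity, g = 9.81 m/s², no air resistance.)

h = 787.4 in × 0.0254 = 20.0 m
v = √(2gh) = √(2 × 9.81 × 20.0) = 19.8091 m/s
v = 19.8091 m/s / 0.2777777777777778 = 71.31 km/h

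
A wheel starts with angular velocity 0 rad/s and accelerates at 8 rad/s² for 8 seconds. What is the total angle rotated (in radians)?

θ = ω₀t + ½αt² = 0×8 + ½×8×8² = 256.0 rad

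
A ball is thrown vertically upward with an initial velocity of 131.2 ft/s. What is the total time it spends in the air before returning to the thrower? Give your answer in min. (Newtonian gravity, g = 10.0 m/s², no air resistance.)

v₀ = 131.2 ft/s × 0.3048 = 39.9898 m/s
t_total = 2 × v₀ / g = 2 × 39.9898 / 10.0 = 7.99796 s
t_total = 7.99796 s / 60.0 = 0.1333 min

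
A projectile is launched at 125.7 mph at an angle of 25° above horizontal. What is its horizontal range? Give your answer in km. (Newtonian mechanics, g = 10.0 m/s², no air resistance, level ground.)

v₀ = 125.7 mph × 0.44704 = 56.1929 m/s
R = v₀² × sin(2θ) / g = 56.1929² × sin(2 × 25°) / 10.0 = 3157.64 × 0.766044 / 10.0 = 241.889 m
R = 241.889 m / 1000.0 = 0.2419 km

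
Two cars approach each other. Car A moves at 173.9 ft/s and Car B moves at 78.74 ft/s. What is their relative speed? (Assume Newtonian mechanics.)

v_rel = v_A + v_B = 173.9 + 78.74 = 252.64 ft/s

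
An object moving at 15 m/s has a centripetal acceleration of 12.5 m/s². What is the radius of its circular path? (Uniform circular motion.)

r = v²/a_c = 15²/12.5 = 18.0 m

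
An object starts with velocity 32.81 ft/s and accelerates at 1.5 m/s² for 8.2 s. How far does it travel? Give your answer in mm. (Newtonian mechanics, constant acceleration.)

v₀ = 32.81 ft/s × 0.3048 = 10.0005 m/s
d = v₀ × t + ½ × a × t² = 10.0005 × 8.2 + 0.5 × 1.5 × 8.2² = 132.434 m
d = 132.434 m / 0.001 = 132400 mm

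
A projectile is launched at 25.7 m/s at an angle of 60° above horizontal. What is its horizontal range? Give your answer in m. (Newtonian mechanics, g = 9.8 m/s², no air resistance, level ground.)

R = v₀² × sin(2θ) / g = 25.7² × sin(2 × 60°) / 9.8 = 660.49 × 0.866025 / 9.8 = 58.37 m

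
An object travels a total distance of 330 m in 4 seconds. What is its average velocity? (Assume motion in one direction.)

v_avg = Δd / Δt = 330 / 4 = 82.5 m/s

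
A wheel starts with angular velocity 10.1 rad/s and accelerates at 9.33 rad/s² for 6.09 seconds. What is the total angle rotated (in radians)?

θ = ω₀t + ½αt² = 10.1×6.09 + ½×9.33×6.09² = 234.52 rad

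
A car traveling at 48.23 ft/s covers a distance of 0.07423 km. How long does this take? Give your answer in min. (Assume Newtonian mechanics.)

d = 0.07423 km × 1000.0 = 74.23 m
v = 48.23 ft/s × 0.3048 = 14.7005 m/s
t = d / v = 74.23 / 14.7005 = 5.04949 s
t = 5.04949 s / 60.0 = 0.08416 min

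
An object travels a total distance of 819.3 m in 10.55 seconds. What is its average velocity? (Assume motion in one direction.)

v_avg = Δd / Δt = 819.3 / 10.55 = 77.66 m/s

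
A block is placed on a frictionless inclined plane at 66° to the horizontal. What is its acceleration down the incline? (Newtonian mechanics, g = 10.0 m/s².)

a = g sin(θ) = 10.0 × sin(66°) = 10.0 × 0.91355 = 9.14 m/s²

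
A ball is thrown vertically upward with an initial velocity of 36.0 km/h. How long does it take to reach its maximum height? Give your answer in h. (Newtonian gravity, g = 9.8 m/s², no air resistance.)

v₀ = 36.0 km/h × 0.2777777777777778 = 10.0 m/s
t_up = v₀ / g = 10.0 / 9.8 = 1.02041 s
t_up = 1.02041 s / 3600.0 = 0.0002834 h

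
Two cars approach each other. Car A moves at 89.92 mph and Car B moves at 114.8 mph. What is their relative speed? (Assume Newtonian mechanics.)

v_rel = v_A + v_B = 89.92 + 114.8 = 204.72 mph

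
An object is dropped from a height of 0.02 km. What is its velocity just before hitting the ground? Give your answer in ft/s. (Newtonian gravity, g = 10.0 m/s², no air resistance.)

h = 0.02 km × 1000.0 = 20.0 m
v = √(2gh) = √(2 × 10.0 × 20.0) = 20.0 m/s
v = 20.0 m/s / 0.3048 = 65.62 ft/s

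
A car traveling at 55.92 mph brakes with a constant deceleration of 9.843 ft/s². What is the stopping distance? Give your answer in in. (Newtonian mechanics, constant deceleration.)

v₀ = 55.92 mph × 0.44704 = 24.9985 m/s
a = 9.843 ft/s² × 0.3048 = 3.00015 m/s²
d = v₀² / (2a) = 24.9985² / (2 × 3.00015) = 624.925 / 6.0003 = 104.149 m
d = 104.149 m / 0.0254 = 4100 in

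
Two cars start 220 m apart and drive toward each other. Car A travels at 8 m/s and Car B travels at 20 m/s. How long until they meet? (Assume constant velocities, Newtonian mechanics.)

Combined speed: v_combined = 8 + 20 = 28 m/s
Time to meet: t = d/v_combined = 220/28 = 7.86 s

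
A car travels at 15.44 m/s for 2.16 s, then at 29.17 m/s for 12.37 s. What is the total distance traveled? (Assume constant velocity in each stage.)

d₁ = v₁t₁ = 15.44 × 2.16 = 33.3504 m
d₂ = v₂t₂ = 29.17 × 12.37 = 360.8329 m
d_total = 33.3504 + 360.8329 = 394.18 m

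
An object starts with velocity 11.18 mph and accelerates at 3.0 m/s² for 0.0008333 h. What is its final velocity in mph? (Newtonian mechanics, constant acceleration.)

v₀ = 11.18 mph × 0.44704 = 4.99791 m/s
t = 0.0008333 h × 3600.0 = 2.99988 s
v = v₀ + a × t = 4.99791 + 3.0 × 2.99988 = 13.9976 m/s
v = 13.9976 m/s / 0.44704 = 31.31 mph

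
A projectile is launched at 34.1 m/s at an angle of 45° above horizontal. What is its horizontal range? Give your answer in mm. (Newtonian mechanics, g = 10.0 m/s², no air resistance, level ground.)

R = v₀² × sin(2θ) / g = 34.1² × sin(2 × 45°) / 10.0 = 1162.81 × 1.0 / 10.0 = 116.281 m
R = 116.281 m / 0.001 = 116300 mm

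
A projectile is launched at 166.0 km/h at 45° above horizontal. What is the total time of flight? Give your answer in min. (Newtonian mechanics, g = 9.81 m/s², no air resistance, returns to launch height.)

v₀ = 166.0 km/h × 0.2777777777777778 = 46.1111 m/s
T = 2 × v₀ × sin(θ) / g = 2 × 46.1111 × sin(45°) / 9.81 = 2 × 46.1111 × 0.707107 / 9.81 = 6.6474 s
T = 6.6474 s / 60.0 = 0.1108 min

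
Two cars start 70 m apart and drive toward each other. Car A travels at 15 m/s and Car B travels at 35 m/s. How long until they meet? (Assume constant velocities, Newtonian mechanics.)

Combined speed: v_combined = 15 + 35 = 50 m/s
Time to meet: t = d/v_combined = 70/50 = 1.4 s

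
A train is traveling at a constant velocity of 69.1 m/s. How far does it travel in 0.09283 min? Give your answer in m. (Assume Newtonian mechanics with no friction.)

t = 0.09283 min × 60.0 = 5.5698 s
d = v × t = 69.1 × 5.5698 = 384.9 m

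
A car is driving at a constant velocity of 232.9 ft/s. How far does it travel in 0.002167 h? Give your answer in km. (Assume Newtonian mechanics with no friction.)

v = 232.9 ft/s × 0.3048 = 70.9879 m/s
t = 0.002167 h × 3600.0 = 7.8012 s
d = v × t = 70.9879 × 7.8012 = 553.791 m
d = 553.791 m / 1000.0 = 0.5538 km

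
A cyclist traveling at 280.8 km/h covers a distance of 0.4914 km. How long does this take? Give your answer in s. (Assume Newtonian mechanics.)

d = 0.4914 km × 1000.0 = 491.4 m
v = 280.8 km/h × 0.2777777777777778 = 78.0 m/s
t = d / v = 491.4 / 78.0 = 6.3 s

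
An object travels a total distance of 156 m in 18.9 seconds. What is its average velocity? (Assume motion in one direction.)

v_avg = Δd / Δt = 156 / 18.9 = 8.25 m/s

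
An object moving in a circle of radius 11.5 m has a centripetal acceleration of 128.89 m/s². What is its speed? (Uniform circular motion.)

v = √(a_c × r) = √(128.89 × 11.5) = 38.5 m/s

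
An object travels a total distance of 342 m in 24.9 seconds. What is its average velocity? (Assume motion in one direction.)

v_avg = Δd / Δt = 342 / 24.9 = 13.73 m/s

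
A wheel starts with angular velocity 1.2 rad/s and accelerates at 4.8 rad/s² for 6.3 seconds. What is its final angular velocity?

ω = ω₀ + αt = 1.2 + 4.8 × 6.3 = 31.44 rad/s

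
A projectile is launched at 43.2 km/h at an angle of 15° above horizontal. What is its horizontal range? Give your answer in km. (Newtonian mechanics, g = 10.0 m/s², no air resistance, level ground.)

v₀ = 43.2 km/h × 0.2777777777777778 = 12.0 m/s
R = v₀² × sin(2θ) / g = 12.0² × sin(2 × 15°) / 10.0 = 144.0 × 0.5 / 10.0 = 7.2 m
R = 7.2 m / 1000.0 = 0.0072 km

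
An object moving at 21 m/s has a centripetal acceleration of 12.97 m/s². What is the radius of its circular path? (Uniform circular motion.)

r = v²/a_c = 21²/12.97 = 34.0 m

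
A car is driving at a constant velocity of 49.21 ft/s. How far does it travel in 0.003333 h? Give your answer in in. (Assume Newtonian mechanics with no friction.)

v = 49.21 ft/s × 0.3048 = 14.9992 m/s
t = 0.003333 h × 3600.0 = 11.9988 s
d = v × t = 14.9992 × 11.9988 = 179.972 m
d = 179.972 m / 0.0254 = 7086 in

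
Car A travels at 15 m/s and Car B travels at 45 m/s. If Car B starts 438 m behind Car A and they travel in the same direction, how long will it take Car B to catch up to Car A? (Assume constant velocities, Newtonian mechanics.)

Relative speed: v_rel = 45 - 15 = 30 m/s
Time to catch: t = d₀/v_rel = 438/30 = 14.6 s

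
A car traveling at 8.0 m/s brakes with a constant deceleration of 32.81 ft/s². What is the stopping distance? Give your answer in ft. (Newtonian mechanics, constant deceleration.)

a = 32.81 ft/s² × 0.3048 = 10.0005 m/s²
d = v₀² / (2a) = 8.0² / (2 × 10.0005) = 64.0 / 20.001 = 3.19984 m
d = 3.19984 m / 0.3048 = 10.5 ft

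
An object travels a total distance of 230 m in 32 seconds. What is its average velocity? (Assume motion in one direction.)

v_avg = Δd / Δt = 230 / 32 = 7.19 m/s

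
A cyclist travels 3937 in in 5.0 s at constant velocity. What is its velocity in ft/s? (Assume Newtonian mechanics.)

d = 3937 in × 0.0254 = 99.9998 m
v = d / t = 99.9998 / 5.0 = 20.0 m/s
v = 20.0 m/s / 0.3048 = 65.62 ft/s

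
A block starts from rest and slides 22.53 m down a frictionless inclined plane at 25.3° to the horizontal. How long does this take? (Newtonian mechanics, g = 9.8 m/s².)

a = g sin(θ) = 9.8 × sin(25.3°) = 4.1881 m/s²
t = √(2d/a) = √(2 × 22.53 / 4.1881) = 3.28 s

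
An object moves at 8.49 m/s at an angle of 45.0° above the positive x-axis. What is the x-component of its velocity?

vₓ = v cos(θ) = 8.49 × cos(45.0°) = 6.0 m/s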